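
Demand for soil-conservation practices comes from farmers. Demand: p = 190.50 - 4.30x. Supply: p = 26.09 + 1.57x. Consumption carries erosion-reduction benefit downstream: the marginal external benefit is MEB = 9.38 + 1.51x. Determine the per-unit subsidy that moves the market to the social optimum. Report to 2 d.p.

Social marginal benefit = demand + MEB = 199.88 - 2.79x.
Set SMB = MC: 199.88 - 2.79x = 26.09 + 1.57x → x* = 39.8601.
The Pigouvian subsidy equals MEB at x*: 9.38 + 1.51×39.8601 = 69.5688.

subsidy = 69.57 per unit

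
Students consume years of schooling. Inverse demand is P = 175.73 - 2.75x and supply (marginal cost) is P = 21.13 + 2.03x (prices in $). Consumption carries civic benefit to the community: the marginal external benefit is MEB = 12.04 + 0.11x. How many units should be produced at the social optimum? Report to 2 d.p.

Social marginal benefit = demand + MEB = 187.77 - 2.64x.
Set SMB = MC: 187.77 - 2.64x = 21.13 + 2.03x → x* = 35.6831.

x* = 35.68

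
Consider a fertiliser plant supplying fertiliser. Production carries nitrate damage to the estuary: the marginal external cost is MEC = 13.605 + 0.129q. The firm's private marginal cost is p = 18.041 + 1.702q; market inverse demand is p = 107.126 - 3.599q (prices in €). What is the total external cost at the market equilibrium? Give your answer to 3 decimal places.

Market equilibrium (private): 18.041 + 1.702q = 107.126 - 3.599q → q_m = 16.8053.
Total external cost = ∫₀^{q_m} (13.605 + 0.129q) dq = 13.605×16.8053 + ½×0.129×16.8053² = 246.8521.

€246.852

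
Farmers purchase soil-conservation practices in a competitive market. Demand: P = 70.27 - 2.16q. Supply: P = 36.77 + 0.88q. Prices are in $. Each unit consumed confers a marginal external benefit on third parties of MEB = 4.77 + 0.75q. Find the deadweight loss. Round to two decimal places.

DWL = $37.10

Market equilibrium (private): 36.77 + 0.88q = 70.27 - 2.16q → q_m = 11.0197.
Social marginal benefit = demand + MEB = 75.04 - 1.41q.
Set SMB = MC: 75.04 - 1.41q = 36.77 + 0.88q → q* = 16.7118.
The welfare-loss triangle has base |q_m − q*| and height MEB(q_m) (the vertical gap between SMB and MC is zero at q* and MEB at q_m).
DWL = ½ × 5.6921 × 13.0348 = 37.0977.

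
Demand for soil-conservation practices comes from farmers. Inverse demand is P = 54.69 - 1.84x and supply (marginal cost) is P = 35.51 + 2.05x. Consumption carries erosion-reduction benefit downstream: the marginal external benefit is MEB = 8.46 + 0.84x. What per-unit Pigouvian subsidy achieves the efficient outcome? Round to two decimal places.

subsidy = 16.07 per unit

Social marginal benefit = demand + MEB = 63.15 - x.
Set SMB = MC: 63.15 - x = 35.51 + 2.05x → x* = 9.0623.
The Pigouvian subsidy equals MEB at x*: 8.46 + 0.84×9.0623 = 16.0723.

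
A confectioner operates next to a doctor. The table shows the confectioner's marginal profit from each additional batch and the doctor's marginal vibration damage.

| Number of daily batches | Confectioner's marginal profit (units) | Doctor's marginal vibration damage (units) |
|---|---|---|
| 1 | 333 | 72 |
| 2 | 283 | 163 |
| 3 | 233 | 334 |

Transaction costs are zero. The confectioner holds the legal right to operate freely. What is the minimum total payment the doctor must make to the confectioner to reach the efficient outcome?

233

Left alone the confectioner would choose level 3 (marginal profit stays positive).
Efficient level: k* = 2 (marginal profit ≥ marginal vibration damage through 2).
The doctor must at least cover the confectioner's forgone profit from cutting 3→2: 233 = 233.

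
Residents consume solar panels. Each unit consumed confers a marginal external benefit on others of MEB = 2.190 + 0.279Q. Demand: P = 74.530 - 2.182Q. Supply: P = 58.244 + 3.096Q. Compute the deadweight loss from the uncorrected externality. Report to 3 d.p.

DWL = 0.931

Market equilibrium (private): 58.244 + 3.096Q = 74.530 - 2.182Q → Q_m = 3.0856.
Social marginal benefit = demand + MEB = 76.720 - 1.903Q.
Set SMB = MC: 76.720 - 1.903Q = 58.244 + 3.096Q → Q* = 3.6959.
The loss is the area between SMB and MC from Q* to Q_m; with linear curves that's a triangle of height MEB(Q_m).
DWL = ½ × 0.6103 × 3.0509 = 0.9310.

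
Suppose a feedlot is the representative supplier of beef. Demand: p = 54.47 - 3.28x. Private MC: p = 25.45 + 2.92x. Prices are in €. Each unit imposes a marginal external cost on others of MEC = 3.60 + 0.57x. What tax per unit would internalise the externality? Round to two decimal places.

tax = €5.74 per unit

Social marginal cost = private MC + MEC = 29.05 + 3.49x.
Set SMC = demand: 29.05 + 3.49x = 54.47 - 3.28x → x* = 3.7548.
The Pigouvian tax equals MEC at x*: 3.60 + 0.57×3.7548 = 5.7402.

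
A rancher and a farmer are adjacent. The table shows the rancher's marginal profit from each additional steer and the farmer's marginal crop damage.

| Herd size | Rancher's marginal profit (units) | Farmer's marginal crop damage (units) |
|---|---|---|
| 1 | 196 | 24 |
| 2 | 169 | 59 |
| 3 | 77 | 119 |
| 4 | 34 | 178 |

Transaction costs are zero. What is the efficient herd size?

2

Bargaining reaches the level where marginal profit last exceeds marginal crop damage.
That holds through level 2 (169 ≥ 59) but not at 3 (77 < 119).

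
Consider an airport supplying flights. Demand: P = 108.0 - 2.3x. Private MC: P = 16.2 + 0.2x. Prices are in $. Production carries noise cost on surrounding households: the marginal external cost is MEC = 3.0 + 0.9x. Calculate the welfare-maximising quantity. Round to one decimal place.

Social marginal cost = private MC + MEC = 19.2 + 1.1x.
Set SMC = demand: 19.2 + 1.1x = 108.0 - 2.3x → x* = 26.1176.

x* = 26.1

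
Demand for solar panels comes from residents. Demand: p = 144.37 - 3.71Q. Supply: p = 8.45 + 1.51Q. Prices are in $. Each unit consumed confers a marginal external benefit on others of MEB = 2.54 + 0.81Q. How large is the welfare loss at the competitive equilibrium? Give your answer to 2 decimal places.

Market equilibrium (private): 8.45 + 1.51Q = 144.37 - 3.71Q → Q_m = 26.0383.
Social marginal benefit = demand + MEB = 146.91 - 2.90Q.
Set SMB = MC: 146.91 - 2.90Q = 8.45 + 1.51Q → Q* = 31.3968.
Between Q* and Q_m the wedge SMB − MC runs linearly from 0 to MEB(Q_m), so the loss is a triangle.
DWL = ½ × 5.3585 × 23.6310 = 63.3134.

DWL = $63.31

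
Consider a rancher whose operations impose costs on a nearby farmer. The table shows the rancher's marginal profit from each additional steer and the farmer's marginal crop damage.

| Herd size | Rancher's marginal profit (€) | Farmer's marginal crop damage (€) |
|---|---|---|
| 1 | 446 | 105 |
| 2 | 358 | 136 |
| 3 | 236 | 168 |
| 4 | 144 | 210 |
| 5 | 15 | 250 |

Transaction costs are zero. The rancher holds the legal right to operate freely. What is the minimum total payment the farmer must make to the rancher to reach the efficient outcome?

€159

Left alone the rancher would choose level 5 (marginal profit stays positive).
Efficient level: k* = 3 (marginal profit ≥ marginal crop damage through 3).
The farmer must at least cover the rancher's forgone profit from cutting 5→3: 144 + 15 = 159.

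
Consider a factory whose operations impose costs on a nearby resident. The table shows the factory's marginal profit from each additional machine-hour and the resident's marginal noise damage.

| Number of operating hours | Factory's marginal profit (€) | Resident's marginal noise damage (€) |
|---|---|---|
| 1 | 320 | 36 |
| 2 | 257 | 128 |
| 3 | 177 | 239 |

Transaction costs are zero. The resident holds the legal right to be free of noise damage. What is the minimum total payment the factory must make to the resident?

€164

Efficient level: marginal profit ≥ marginal noise damage through level 2, so k* = 2.
With the resident holding the right, the factory must at least compensate total damage at k*: 36 + 128 = 164.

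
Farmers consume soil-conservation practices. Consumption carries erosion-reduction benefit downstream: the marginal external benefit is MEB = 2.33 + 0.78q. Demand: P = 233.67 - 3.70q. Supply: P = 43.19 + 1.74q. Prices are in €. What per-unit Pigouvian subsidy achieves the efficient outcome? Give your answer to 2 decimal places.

subsidy = €34.60 per unit

Social marginal benefit = demand + MEB = 236.00 - 2.92q.
Set SMB = MC: 236.00 - 2.92q = 43.19 + 1.74q → q* = 41.3755.
The Pigouvian subsidy equals MEB at q*: 2.33 + 0.78×41.3755 = 34.6029.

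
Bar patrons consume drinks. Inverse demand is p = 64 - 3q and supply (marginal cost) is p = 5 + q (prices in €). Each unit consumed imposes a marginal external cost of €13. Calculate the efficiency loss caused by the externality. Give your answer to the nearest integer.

Market equilibrium (private): 5 + q = 64 - 3q → q_m = 14.7500.
Social marginal benefit = demand − MEC = 51 - 3q.
Set SMB = MC: 51 - 3q = 5 + q → q* = 11.5000.
The welfare-loss triangle has base |q_m − q*| and height MEC(q_m) (the vertical gap between SMB and MC is zero at q* and MEC at q_m).
DWL = ½ × 3.2500 × 13.0000 = 21.1250.

DWL = €21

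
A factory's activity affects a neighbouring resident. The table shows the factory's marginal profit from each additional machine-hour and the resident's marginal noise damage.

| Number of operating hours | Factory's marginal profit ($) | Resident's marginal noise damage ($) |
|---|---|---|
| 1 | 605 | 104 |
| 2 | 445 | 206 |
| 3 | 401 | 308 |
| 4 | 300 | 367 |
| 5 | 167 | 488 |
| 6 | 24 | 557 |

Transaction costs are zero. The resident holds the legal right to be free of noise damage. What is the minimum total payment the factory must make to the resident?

Efficient level: marginal profit ≥ marginal noise damage through level 3, so k* = 3.
With the resident holding the right, the factory must at least compensate total damage at k*: 104 + 206 + 308 = 618.

$618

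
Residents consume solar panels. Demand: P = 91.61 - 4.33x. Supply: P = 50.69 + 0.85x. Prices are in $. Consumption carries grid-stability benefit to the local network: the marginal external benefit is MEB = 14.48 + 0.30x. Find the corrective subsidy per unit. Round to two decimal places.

subsidy = $17.89 per unit

Social marginal benefit = demand + MEB = 106.09 - 4.03x.
Set SMB = MC: 106.09 - 4.03x = 50.69 + 0.85x → x* = 11.3525.
The Pigouvian subsidy equals MEB at x*: 14.48 + 0.30×11.3525 = 17.8858.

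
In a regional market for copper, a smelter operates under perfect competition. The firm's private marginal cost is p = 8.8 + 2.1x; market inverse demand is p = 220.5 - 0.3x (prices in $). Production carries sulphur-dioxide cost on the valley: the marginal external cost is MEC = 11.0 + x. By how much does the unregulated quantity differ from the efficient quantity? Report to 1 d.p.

29.2 units

Market equilibrium (private): 8.8 + 2.1x = 220.5 - 0.3x → x_m = 88.2083.
Social marginal cost = private MC + MEC = 19.8 + 3.1x.
Set SMC = demand: 19.8 + 3.1x = 220.5 - 0.3x → x* = 59.0294.
Gap = |88.2083 − 59.0294| = 29.1789.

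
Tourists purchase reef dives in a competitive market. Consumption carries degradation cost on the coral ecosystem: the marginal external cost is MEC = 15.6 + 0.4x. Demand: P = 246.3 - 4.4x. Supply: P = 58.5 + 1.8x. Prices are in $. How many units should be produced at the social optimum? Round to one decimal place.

Social marginal benefit = demand − MEC = 230.7 - 4.8x.
Set SMB = MC: 230.7 - 4.8x = 58.5 + 1.8x → x* = 26.0909.

x* = 26.1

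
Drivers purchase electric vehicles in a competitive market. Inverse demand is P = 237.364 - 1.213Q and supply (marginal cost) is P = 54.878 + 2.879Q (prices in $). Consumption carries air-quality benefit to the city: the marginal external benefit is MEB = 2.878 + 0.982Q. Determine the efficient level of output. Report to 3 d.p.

Social marginal benefit = demand + MEB = 240.242 - 0.231Q.
Set SMB = MC: 240.242 - 0.231Q = 54.878 + 2.879Q → Q* = 59.6026.

Q* = 59.603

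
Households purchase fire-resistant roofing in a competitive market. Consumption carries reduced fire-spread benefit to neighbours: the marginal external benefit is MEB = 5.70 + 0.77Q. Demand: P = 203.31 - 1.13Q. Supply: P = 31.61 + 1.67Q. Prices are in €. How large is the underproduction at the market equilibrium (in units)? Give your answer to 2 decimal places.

26.07 units

Market equilibrium (private): 31.61 + 1.67Q = 203.31 - 1.13Q → Q_m = 61.3214.
Social marginal benefit = demand + MEB = 209.01 - 0.36Q.
Set SMB = MC: 209.01 - 0.36Q = 31.61 + 1.67Q → Q* = 87.3892.
Gap = |61.3214 − 87.3892| = 26.0678.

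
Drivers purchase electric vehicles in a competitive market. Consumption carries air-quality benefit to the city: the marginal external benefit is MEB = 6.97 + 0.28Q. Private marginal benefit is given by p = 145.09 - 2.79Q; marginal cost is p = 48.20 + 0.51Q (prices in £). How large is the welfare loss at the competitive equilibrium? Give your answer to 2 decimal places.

Market equilibrium (private): 48.20 + 0.51Q = 145.09 - 2.79Q → Q_m = 29.3606.
Social marginal benefit = demand + MEB = 152.06 - 2.51Q.
Set SMB = MC: 152.06 - 2.51Q = 48.20 + 0.51Q → Q* = 34.3907.
Between Q* and Q_m the wedge SMB − MC runs linearly from 0 to MEB(Q_m), so the loss is a triangle.
DWL = ½ × 5.0301 × 15.1910 = 38.2061.

DWL = £38.21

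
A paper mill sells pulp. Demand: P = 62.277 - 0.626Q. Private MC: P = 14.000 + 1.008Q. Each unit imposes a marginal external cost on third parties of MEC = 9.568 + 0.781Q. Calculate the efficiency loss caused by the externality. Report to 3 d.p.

DWL = 220.612

Market equilibrium (private): 14.000 + 1.008Q = 62.277 - 0.626Q → Q_m = 29.5453.
Social marginal cost = private MC + MEC = 23.568 + 1.789Q.
Set SMC = demand: 23.568 + 1.789Q = 62.277 - 0.626Q → Q* = 16.0286.
Between Q* and Q_m the wedge SMC − demand runs linearly from 0 to MEC(Q_m), so the loss is a triangle.
DWL = ½ × 13.5167 × 32.6429 = 220.6121.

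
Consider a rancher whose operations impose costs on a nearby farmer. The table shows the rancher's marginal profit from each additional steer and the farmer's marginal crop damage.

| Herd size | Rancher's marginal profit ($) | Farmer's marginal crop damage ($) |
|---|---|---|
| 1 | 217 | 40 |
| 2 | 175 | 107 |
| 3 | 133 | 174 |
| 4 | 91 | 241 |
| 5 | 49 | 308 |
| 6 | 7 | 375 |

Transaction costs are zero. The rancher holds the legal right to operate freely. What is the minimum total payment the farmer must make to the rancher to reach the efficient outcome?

$280

Left alone the rancher would choose level 6 (marginal profit stays positive).
Efficient level: k* = 2 (marginal profit ≥ marginal crop damage through 2).
The farmer must at least cover the rancher's forgone profit from cutting 6→2: 133 + 91 + 49 + 7 = 280.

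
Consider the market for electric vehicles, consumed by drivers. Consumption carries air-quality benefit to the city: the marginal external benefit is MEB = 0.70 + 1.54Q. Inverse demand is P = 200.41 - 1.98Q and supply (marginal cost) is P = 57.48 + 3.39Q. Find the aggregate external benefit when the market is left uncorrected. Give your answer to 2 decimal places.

564.12

Market equilibrium (private): 57.48 + 3.39Q = 200.41 - 1.98Q → Q_m = 26.6164.
Total external benefit = ∫₀^{Q_m} (0.70 + 1.54Q) dQ = 0.70×26.6164 + ½×1.54×26.6164² = 564.1247.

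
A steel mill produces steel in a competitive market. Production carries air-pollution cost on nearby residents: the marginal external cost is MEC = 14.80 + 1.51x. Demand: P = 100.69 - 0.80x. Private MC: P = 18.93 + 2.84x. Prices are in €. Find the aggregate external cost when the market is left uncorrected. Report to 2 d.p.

Market equilibrium (private): 18.93 + 2.84x = 100.69 - 0.80x → x_m = 22.4615.
Total external cost = ∫₀^{x_m} (14.80 + 1.51x) dx = 14.80×22.4615 + ½×1.51×22.4615² = 713.3420.

€713.34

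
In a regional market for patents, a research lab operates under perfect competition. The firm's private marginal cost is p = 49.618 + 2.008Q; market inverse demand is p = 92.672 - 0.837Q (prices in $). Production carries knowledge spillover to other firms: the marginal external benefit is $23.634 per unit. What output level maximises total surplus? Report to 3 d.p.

Social marginal cost = private MC − MEB = 25.984 + 2.008Q.
Set SMC = demand: 25.984 + 2.008Q = 92.672 - 0.837Q → Q* = 23.4404.

Q* = 23.440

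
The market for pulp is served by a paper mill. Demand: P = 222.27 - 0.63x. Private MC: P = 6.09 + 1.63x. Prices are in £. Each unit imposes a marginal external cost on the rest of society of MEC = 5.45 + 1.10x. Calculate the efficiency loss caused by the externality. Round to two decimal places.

Market equilibrium (private): 6.09 + 1.63x = 222.27 - 0.63x → x_m = 95.6549.
Social marginal cost = private MC + MEC = 11.54 + 2.73x.
Set SMC = demand: 11.54 + 2.73x = 222.27 - 0.63x → x* = 62.7173.
The loss is the area between SMC and demand from x* to x_m; with linear curves that's a triangle of height MEC(x_m).
DWL = ½ × 32.9376 × 110.6704 = 1822.6087.

DWL = £1822.61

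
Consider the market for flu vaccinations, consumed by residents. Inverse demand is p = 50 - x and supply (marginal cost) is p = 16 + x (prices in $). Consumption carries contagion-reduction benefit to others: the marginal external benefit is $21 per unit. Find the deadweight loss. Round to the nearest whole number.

Market equilibrium (private): 16 + x = 50 - x → x_m = 17.0000.
Social marginal benefit = demand + MEB = 71 - x.
Set SMB = MC: 71 - x = 16 + x → x* = 27.5000.
The welfare-loss triangle has base |x_m − x*| and height MEB(x_m) (the vertical gap between SMB and MC is zero at x* and MEB at x_m).
DWL = ½ × 10.5000 × 21.0000 = 110.2500.

DWL = $110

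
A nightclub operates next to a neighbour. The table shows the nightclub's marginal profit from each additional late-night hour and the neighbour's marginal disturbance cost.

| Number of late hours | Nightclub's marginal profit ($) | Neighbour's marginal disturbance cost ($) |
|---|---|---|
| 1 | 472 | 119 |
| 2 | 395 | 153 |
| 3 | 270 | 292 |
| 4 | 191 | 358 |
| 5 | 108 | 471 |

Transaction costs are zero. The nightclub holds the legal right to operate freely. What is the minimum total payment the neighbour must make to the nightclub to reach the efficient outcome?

Left alone the nightclub would choose level 5 (marginal profit stays positive).
Efficient level: k* = 2 (marginal profit ≥ marginal disturbance cost through 2).
The neighbour must at least cover the nightclub's forgone profit from cutting 5→2: 270 + 191 + 108 = 569.

$569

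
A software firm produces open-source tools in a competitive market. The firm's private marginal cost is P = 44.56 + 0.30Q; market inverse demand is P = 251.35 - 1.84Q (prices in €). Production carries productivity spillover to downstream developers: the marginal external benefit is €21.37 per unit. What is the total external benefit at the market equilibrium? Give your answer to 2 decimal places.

€2065.00

Market equilibrium (private): 44.56 + 0.30Q = 251.35 - 1.84Q → Q_m = 96.6308.
Total external benefit = MEB × Q_m = 21.37 × 96.6308 = 2065.0002.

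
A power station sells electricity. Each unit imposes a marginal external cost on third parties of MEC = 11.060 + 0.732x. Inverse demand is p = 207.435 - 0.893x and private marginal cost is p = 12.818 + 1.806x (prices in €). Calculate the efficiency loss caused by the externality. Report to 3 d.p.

DWL = €593.974

Market equilibrium (private): 12.818 + 1.806x = 207.435 - 0.893x → x_m = 72.1071.
Social marginal cost = private MC + MEC = 23.878 + 2.538x.
Set SMC = demand: 23.878 + 2.538x = 207.435 - 0.893x → x* = 53.4996.
The welfare-loss triangle has base |x_m − x*| and height MEC(x_m) (the vertical gap between SMC and demand is zero at x* and MEC at x_m).
DWL = ½ × 18.6075 × 63.8424 = 593.9737.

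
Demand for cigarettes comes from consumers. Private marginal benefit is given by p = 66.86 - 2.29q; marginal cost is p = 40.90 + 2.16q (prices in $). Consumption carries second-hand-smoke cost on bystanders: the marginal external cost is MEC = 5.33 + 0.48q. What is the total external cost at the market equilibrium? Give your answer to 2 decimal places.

$39.26

Market equilibrium (private): 40.90 + 2.16q = 66.86 - 2.29q → q_m = 5.8337.
Total external cost = ∫₀^{q_m} (5.33 + 0.48q) dq = 5.33×5.8337 + ½×0.48×5.8337² = 39.2613.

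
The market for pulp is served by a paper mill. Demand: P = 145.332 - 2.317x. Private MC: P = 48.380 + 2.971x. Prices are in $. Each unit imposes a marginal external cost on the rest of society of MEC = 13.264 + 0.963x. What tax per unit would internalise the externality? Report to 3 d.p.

tax = $26.157 per unit

Social marginal cost = private MC + MEC = 61.644 + 3.934x.
Set SMC = demand: 61.644 + 3.934x = 145.332 - 2.317x → x* = 13.3879.
The Pigouvian tax equals MEC at x*: 13.264 + 0.963×13.3879 = 26.1565.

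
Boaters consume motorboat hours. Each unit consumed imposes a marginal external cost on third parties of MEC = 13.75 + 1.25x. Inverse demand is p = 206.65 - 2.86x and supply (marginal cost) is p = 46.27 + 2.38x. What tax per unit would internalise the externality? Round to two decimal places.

Social marginal benefit = demand − MEC = 192.90 - 4.11x.
Set SMB = MC: 192.90 - 4.11x = 46.27 + 2.38x → x* = 22.5932.
The Pigouvian tax equals MEC at x*: 13.75 + 1.25×22.5932 = 41.9915.

tax = 41.99 per unit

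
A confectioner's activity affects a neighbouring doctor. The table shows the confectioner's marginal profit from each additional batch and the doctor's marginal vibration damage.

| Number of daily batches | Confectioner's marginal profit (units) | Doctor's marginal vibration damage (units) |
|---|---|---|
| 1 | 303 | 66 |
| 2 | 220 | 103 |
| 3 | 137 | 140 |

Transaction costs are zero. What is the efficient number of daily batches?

Bargaining reaches the level where marginal profit last exceeds marginal vibration damage.
That holds through level 2 (220 ≥ 103) but not at 3 (137 < 140).

2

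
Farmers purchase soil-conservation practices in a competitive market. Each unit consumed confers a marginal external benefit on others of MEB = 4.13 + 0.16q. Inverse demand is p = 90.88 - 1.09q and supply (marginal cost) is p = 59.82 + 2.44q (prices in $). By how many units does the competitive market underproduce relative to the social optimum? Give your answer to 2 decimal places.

1.64 units

Market equilibrium (private): 59.82 + 2.44q = 90.88 - 1.09q → q_m = 8.7989.
Social marginal benefit = demand + MEB = 95.01 - 0.93q.
Set SMB = MC: 95.01 - 0.93q = 59.82 + 2.44q → q* = 10.4421.
Gap = |8.7989 − 10.4421| = 1.6432.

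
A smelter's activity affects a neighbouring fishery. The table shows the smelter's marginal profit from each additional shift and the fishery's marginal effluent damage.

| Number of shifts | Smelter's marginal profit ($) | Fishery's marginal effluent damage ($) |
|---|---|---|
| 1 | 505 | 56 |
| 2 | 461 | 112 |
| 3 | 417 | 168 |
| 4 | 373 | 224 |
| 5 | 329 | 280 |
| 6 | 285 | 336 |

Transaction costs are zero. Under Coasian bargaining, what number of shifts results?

5

Bargaining reaches the level where marginal profit last exceeds marginal effluent damage.
That holds through level 5 (329 ≥ 280) but not at 6 (285 < 336).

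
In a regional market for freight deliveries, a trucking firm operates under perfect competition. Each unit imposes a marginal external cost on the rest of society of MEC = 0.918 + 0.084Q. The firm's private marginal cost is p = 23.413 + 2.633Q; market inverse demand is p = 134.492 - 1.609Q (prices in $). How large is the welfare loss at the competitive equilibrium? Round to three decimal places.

DWL = $1.123

Market equilibrium (private): 23.413 + 2.633Q = 134.492 - 1.609Q → Q_m = 26.1855.
Social marginal cost = private MC + MEC = 24.331 + 2.717Q.
Set SMC = demand: 24.331 + 2.717Q = 134.492 - 1.609Q → Q* = 25.4649.
Between Q* and Q_m the wedge SMC − demand runs linearly from 0 to MEC(Q_m), so the loss is a triangle.
DWL = ½ × 0.7206 × 3.1176 = 1.1233.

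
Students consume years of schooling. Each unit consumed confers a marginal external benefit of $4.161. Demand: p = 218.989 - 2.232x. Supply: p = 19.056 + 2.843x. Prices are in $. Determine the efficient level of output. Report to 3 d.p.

x* = 40.216

Social marginal benefit = demand + MEB = 223.150 - 2.232x.
Set SMB = MC: 223.150 - 2.232x = 19.056 + 2.843x → x* = 40.2156.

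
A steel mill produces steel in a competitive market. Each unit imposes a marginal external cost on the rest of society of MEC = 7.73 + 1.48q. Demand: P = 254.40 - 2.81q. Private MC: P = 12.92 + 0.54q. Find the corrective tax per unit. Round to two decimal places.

tax = 79.36 per unit

Social marginal cost = private MC + MEC = 20.65 + 2.02q.
Set SMC = demand: 20.65 + 2.02q = 254.40 - 2.81q → q* = 48.3954.
The Pigouvian tax equals MEC at q*: 7.73 + 1.48×48.3954 = 79.3552.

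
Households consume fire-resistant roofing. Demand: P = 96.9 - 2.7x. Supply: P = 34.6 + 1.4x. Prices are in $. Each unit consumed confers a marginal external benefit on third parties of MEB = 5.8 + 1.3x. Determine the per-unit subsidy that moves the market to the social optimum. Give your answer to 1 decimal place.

Social marginal benefit = demand + MEB = 102.7 - 1.4x.
Set SMB = MC: 102.7 - 1.4x = 34.6 + 1.4x → x* = 24.3214.
The Pigouvian subsidy equals MEB at x*: 5.8 + 1.3×24.3214 = 37.4178.

subsidy = $37.4 per unit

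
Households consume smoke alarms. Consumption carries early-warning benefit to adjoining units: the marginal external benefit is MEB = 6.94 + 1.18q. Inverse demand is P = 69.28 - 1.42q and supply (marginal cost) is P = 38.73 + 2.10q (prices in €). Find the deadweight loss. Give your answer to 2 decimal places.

Market equilibrium (private): 38.73 + 2.10q = 69.28 - 1.42q → q_m = 8.6790.
Social marginal benefit = demand + MEB = 76.22 - 0.24q.
Set SMB = MC: 76.22 - 0.24q = 38.73 + 2.10q → q* = 16.0214.
The loss is the area between SMB and MC from q* to q_m; with linear curves that's a triangle of height MEB(q_m).
DWL = ½ × 7.3424 × 17.1812 = 63.0756.

DWL = €63.08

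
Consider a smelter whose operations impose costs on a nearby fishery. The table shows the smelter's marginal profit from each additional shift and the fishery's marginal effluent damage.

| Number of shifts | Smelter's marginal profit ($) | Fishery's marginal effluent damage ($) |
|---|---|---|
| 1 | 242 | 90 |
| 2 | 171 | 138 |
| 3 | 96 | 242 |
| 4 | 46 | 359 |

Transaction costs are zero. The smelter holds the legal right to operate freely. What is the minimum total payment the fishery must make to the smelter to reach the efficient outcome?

$142

Left alone the smelter would choose level 4 (marginal profit stays positive).
Efficient level: k* = 2 (marginal profit ≥ marginal effluent damage through 2).
The fishery must at least cover the smelter's forgone profit from cutting 4→2: 96 + 46 = 142.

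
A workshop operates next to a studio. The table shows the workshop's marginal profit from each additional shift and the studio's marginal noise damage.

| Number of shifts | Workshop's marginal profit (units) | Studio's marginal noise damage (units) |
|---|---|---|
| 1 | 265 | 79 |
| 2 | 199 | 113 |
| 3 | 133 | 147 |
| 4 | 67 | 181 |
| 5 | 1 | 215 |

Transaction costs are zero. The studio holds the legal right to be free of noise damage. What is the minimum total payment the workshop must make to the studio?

Efficient level: marginal profit ≥ marginal noise damage through level 2, so k* = 2.
With the studio holding the right, the workshop must at least compensate total damage at k*: 79 + 113 = 192.

192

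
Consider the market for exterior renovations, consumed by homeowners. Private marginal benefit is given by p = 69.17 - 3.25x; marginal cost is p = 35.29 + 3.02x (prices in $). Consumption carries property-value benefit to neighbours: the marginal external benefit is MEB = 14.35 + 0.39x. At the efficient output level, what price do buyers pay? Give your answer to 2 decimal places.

P = $42.51

Social marginal benefit = demand + MEB = 83.52 - 2.86x.
Set SMB = MC: 83.52 - 2.86x = 35.29 + 3.02x → x* = 8.2024.
Consumer price on the demand curve at x*: 69.17 − 3.25×8.2024 = 42.5122.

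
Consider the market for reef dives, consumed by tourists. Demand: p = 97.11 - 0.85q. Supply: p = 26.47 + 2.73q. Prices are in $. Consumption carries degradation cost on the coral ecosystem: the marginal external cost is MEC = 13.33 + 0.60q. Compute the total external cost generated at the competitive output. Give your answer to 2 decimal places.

Market equilibrium (private): 26.47 + 2.73q = 97.11 - 0.85q → q_m = 19.7318.
Total external cost = ∫₀^{q_m} (13.33 + 0.60q) dq = 13.33×19.7318 + ½×0.60×19.7318² = 379.8281.

$379.83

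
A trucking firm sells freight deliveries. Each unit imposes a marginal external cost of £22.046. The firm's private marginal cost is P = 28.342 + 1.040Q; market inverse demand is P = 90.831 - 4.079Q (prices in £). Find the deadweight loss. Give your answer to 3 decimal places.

DWL = £47.473

Market equilibrium (private): 28.342 + 1.040Q = 90.831 - 4.079Q → Q_m = 12.2073.
Social marginal cost = private MC + MEC = 50.388 + 1.040Q.
Set SMC = demand: 50.388 + 1.040Q = 90.831 - 4.079Q → Q* = 7.9006.
The loss is the area between SMC and demand from Q* to Q_m; with linear curves that's a triangle of height MEC(Q_m).
DWL = ½ × 4.3067 × 22.0460 = 47.4728.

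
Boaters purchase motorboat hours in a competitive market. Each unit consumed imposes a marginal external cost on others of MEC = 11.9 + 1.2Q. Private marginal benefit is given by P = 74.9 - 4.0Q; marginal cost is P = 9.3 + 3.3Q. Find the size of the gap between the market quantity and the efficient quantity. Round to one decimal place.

2.7 units

Market equilibrium (private): 9.3 + 3.3Q = 74.9 - 4.0Q → Q_m = 8.9863.
Social marginal benefit = demand − MEC = 63.0 - 5.2Q.
Set SMB = MC: 63.0 - 5.2Q = 9.3 + 3.3Q → Q* = 6.3176.
Gap = |8.9863 − 6.3176| = 2.6687.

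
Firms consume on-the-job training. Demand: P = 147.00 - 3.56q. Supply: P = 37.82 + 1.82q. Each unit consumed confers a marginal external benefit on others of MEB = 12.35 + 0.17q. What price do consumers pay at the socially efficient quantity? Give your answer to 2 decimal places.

Social marginal benefit = demand + MEB = 159.35 - 3.39q.
Set SMB = MC: 159.35 - 3.39q = 37.82 + 1.82q → q* = 23.3263.
Consumer price on the demand curve at q*: 147.00 − 3.56×23.3263 = 63.9584.

P = 63.96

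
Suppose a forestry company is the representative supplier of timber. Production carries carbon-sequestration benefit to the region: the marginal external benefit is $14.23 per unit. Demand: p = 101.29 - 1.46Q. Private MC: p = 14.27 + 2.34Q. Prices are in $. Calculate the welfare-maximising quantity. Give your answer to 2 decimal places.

Social marginal cost = private MC − MEB = 0.04 + 2.34Q.
Set SMC = demand: 0.04 + 2.34Q = 101.29 - 1.46Q → Q* = 26.6447.

Q* = 26.64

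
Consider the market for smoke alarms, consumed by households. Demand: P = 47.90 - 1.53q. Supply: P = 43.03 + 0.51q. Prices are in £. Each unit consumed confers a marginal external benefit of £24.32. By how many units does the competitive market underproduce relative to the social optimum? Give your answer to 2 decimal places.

11.92 units

Market equilibrium (private): 43.03 + 0.51q = 47.90 - 1.53q → q_m = 2.3873.
Social marginal benefit = demand + MEB = 72.22 - 1.53q.
Set SMB = MC: 72.22 - 1.53q = 43.03 + 0.51q → q* = 14.3088.
Gap = |2.3873 − 14.3088| = 11.9215.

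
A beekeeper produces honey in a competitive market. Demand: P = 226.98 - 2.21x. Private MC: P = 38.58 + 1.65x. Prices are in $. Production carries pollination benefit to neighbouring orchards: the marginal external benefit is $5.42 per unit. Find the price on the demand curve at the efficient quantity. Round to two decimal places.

Social marginal cost = private MC − MEB = 33.16 + 1.65x.
Set SMC = demand: 33.16 + 1.65x = 226.98 - 2.21x → x* = 50.2124.
Consumer price on the demand curve at x*: 226.98 − 2.21×50.2124 = 116.0106.

P = $116.01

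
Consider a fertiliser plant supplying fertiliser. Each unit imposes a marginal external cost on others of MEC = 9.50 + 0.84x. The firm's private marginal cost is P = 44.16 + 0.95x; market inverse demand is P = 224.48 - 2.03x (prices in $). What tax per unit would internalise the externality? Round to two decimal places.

tax = $47.06 per unit

Social marginal cost = private MC + MEC = 53.66 + 1.79x.
Set SMC = demand: 53.66 + 1.79x = 224.48 - 2.03x → x* = 44.7173.
The Pigouvian tax equals MEC at x*: 9.50 + 0.84×44.7173 = 47.0625.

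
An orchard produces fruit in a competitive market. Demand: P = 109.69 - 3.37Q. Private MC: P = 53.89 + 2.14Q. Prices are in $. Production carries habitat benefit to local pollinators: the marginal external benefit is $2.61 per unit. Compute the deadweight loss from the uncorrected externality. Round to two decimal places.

DWL = $0.62

Market equilibrium (private): 53.89 + 2.14Q = 109.69 - 3.37Q → Q_m = 10.1270.
Social marginal cost = private MC − MEB = 51.28 + 2.14Q.
Set SMC = demand: 51.28 + 2.14Q = 109.69 - 3.37Q → Q* = 10.6007.
The welfare-loss triangle has base |Q_m − Q*| and height MEB(Q_m) (the vertical gap between SMC and demand is zero at Q* and MEB at Q_m).
DWL = ½ × 0.4737 × 2.6100 = 0.6182.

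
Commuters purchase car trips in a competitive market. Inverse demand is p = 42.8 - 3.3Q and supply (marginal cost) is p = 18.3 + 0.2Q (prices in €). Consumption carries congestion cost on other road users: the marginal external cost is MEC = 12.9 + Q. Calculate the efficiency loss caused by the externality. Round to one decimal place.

Market equilibrium (private): 18.3 + 0.2Q = 42.8 - 3.3Q → Q_m = 7.0000.
Social marginal benefit = demand − MEC = 29.9 - 4.3Q.
Set SMB = MC: 29.9 - 4.3Q = 18.3 + 0.2Q → Q* = 2.5778.
The loss is the area between SMB and MC from Q* to Q_m; with linear curves that's a triangle of height MEC(Q_m).
DWL = ½ × 4.4222 × 19.9000 = 44.0009.

DWL = €44.0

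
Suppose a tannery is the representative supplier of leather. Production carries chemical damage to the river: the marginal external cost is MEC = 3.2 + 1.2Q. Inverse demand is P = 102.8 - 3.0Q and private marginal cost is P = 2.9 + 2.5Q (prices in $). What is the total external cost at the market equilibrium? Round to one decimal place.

$256.1

Market equilibrium (private): 2.9 + 2.5Q = 102.8 - 3.0Q → Q_m = 18.1636.
Total external cost = ∫₀^{Q_m} (3.2 + 1.2Q) dQ = 3.2×18.1636 + ½×1.2×18.1636² = 256.0733.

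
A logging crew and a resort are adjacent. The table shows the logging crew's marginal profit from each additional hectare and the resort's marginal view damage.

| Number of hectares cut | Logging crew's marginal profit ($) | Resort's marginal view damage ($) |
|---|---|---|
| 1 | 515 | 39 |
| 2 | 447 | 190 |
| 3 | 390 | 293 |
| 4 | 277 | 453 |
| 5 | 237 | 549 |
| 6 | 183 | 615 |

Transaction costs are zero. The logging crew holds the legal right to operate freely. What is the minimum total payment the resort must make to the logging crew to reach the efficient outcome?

Left alone the logging crew would choose level 6 (marginal profit stays positive).
Efficient level: k* = 3 (marginal profit ≥ marginal view damage through 3).
The resort must at least cover the logging crew's forgone profit from cutting 6→3: 277 + 237 + 183 = 697.

$697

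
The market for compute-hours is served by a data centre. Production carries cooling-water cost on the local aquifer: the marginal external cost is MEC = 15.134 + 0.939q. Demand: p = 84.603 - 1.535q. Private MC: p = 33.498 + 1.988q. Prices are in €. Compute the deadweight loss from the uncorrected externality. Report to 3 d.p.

Market equilibrium (private): 33.498 + 1.988q = 84.603 - 1.535q → q_m = 14.5061.
Social marginal cost = private MC + MEC = 48.632 + 2.927q.
Set SMC = demand: 48.632 + 2.927q = 84.603 - 1.535q → q* = 8.0616.
Between q* and q_m the wedge SMC − demand runs linearly from 0 to MEC(q_m), so the loss is a triangle.
DWL = ½ × 6.4445 × 28.7552 = 92.6564.

DWL = €92.656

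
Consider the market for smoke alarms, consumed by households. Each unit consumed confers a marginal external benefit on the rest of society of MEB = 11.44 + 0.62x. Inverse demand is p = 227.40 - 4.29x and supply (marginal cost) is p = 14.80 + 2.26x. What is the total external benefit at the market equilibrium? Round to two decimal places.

697.91

Market equilibrium (private): 14.80 + 2.26x = 227.40 - 4.29x → x_m = 32.4580.
Total external benefit = ∫₀^{x_m} (11.44 + 0.62x) dx = 11.44×32.4580 + ½×0.62×32.4580² = 697.9113.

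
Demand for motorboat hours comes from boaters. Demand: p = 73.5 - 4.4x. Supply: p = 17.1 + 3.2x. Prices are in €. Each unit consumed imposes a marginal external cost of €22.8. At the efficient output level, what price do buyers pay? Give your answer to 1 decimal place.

Social marginal benefit = demand − MEC = 50.7 - 4.4x.
Set SMB = MC: 50.7 - 4.4x = 17.1 + 3.2x → x* = 4.4211.
Consumer price on the demand curve at x*: 73.5 − 4.4×4.4211 = 54.0472.

P = €54.0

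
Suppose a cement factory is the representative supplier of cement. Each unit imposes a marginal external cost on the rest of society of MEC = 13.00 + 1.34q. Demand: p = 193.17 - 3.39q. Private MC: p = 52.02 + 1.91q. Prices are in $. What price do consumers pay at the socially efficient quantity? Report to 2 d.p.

P = $127.74

Social marginal cost = private MC + MEC = 65.02 + 3.25q.
Set SMC = demand: 65.02 + 3.25q = 193.17 - 3.39q → q* = 19.2997.
Consumer price on the demand curve at q*: 193.17 − 3.39×19.2997 = 127.7440.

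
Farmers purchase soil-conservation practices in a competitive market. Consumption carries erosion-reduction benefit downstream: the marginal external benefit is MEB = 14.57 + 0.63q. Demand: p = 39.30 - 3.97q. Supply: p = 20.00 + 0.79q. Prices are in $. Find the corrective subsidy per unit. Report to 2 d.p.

Social marginal benefit = demand + MEB = 53.87 - 3.34q.
Set SMB = MC: 53.87 - 3.34q = 20.00 + 0.79q → q* = 8.2010.
The Pigouvian subsidy equals MEB at q*: 14.57 + 0.63×8.2010 = 19.7366.

subsidy = $19.74 per unit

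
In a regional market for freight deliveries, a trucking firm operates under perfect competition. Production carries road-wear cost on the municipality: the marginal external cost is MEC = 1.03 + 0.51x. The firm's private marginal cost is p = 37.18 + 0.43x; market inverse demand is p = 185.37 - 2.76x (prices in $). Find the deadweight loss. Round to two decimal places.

DWL = $82.59

Market equilibrium (private): 37.18 + 0.43x = 185.37 - 2.76x → x_m = 46.4545.
Social marginal cost = private MC + MEC = 38.21 + 0.94x.
Set SMC = demand: 38.21 + 0.94x = 185.37 - 2.76x → x* = 39.7730.
The welfare-loss triangle has base |x_m − x*| and height MEC(x_m) (the vertical gap between SMC and demand is zero at x* and MEC at x_m).
DWL = ½ × 6.6815 × 24.7218 = 82.5894.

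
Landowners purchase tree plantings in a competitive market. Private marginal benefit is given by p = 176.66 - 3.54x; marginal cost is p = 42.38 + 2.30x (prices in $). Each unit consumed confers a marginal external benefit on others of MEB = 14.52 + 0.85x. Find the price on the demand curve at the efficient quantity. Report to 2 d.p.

Social marginal benefit = demand + MEB = 191.18 - 2.69x.
Set SMB = MC: 191.18 - 2.69x = 42.38 + 2.30x → x* = 29.8196.
Consumer price on the demand curve at x*: 176.66 − 3.54×29.8196 = 71.0986.

P = $71.10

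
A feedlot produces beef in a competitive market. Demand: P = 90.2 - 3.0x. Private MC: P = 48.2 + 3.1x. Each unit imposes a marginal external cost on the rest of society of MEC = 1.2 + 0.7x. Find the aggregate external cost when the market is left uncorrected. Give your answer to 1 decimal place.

Market equilibrium (private): 48.2 + 3.1x = 90.2 - 3.0x → x_m = 6.8852.
Total external cost = ∫₀^{x_m} (1.2 + 0.7x) dx = 1.2×6.8852 + ½×0.7×6.8852² = 24.8543.

24.9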